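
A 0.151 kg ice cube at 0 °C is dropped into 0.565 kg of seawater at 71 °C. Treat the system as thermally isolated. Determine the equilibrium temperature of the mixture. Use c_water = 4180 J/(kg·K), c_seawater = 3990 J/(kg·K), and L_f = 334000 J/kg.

T_f ≈ 38.0 °C

Sum of m c ΔT and latent-heat terms is zero:
fusion: m_ice L_f = 0.151·334000 = 50434
  meltwater 0→T: 0.151·4180·T = 631.18 T
  seawater cools: 0.565·3990·(T − 71) = 2254.3(T − 71)
2885.5 T = 160059 − 50434 = 109625
T ≈ 37.99 °C — above 0 °C, consistent with complete melting.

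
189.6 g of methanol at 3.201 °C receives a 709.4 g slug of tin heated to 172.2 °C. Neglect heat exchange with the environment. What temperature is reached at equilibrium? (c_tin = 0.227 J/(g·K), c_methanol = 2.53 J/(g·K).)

T_f ≈ 45.7 °C

Net heat exchanged in the isolated system is zero:
709.4×0.227×(T − 172.2) + 189.6×2.53×(T − 3.201) = 0
640.72 T = 29266
T = 29266/640.72 ≈ 45.68 °C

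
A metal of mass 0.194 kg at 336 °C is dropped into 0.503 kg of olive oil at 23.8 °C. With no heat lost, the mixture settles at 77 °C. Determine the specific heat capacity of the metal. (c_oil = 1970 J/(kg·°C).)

c ≈ 1050 J/(kg·°C)

m_s c (T_s − T_f) = m_oil c_oil (T_f − T_0):
0.194×c×(336 − 77) = 0.503×1970×(77 − 23.8)
50.25 c = 52716  ⇒  c ≈ 1049 J/(kg·°C)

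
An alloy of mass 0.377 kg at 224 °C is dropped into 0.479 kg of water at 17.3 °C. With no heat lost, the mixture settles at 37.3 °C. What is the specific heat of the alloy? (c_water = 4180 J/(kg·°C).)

Net heat exchanged in the isolated system is zero:
0.377×c×(37.3 − 224) + 0.479×4180×(37.3 − 17.3) = 0
-70.39 c = -40044
c = -40044/-70.39 ≈ 568.9 J/(kg·°C)

c ≈ 569 J/(kg·°C)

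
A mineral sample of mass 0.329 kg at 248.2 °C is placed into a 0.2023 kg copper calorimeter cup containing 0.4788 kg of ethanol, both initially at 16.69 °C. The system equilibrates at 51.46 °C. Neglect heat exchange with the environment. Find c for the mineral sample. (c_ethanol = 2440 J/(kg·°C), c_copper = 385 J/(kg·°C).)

c ≈ 669 J/(kg·°C)

Taking heat into each body as positive, Σ m c ΔT = 0:
0.329·c·(51.46 − 248.2) + 0.4788·2440·(51.46 − 16.69) + 0.2023·385·(51.46 − 16.69) = 0
-64.73 c = -43329
c = -43329/-64.73 ≈ 669.4 J/(kg·°C)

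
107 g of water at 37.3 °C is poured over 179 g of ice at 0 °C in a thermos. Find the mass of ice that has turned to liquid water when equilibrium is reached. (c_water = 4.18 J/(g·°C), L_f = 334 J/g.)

m_melted ≈ 49.9 g

Heat available from the water dropping to 0 °C: 107·4.18·37.3 = 16683 J.
To melt every bit of ice: 179·334 = 59786 J.
16683 J < 59786 J, so only part of the ice melts and the system sits at 0 °C.
Mass melted = 16683/334 ≈ 49.95 g.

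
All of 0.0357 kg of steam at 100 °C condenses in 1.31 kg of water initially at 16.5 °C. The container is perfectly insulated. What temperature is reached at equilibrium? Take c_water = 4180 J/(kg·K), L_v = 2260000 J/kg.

Conservation of energy gives ΣQ = 0:
steam→water at 100 °C releases m L_v = 0.0357·2260000 = 80682
  condensed water 100 °C→T: 149.23(T − 100)
  original water: 5475.8(T − 16.5)
5625 T = 80682 + 14923 + 90351 = 185955
T ≈ 33.06 °C, under the boiling point, so the assumption holds.

T_f ≈ 33.1 °C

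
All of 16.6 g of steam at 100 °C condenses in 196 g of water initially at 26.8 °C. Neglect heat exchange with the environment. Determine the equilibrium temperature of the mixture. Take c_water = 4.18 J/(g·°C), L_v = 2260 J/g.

Energy conservation, ΣQ = 0:
latent heat released on condensation: 16.6×2260 = 37516
  condensed water 100 °C→T: 69.39(T − 100)
  water warms: 196×4.18×(T − 26.8) = 819.28(T − 26.8)
888.67 T = 37516 + 6938.8 + 21957 = 66412
T ≈ 74.73 °C, under the boiling point, so the assumption holds.

T_f ≈ 74.7 °C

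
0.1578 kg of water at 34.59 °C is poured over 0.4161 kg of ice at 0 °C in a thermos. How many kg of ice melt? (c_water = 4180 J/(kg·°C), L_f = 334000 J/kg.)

m_melted ≈ 0.0683 kg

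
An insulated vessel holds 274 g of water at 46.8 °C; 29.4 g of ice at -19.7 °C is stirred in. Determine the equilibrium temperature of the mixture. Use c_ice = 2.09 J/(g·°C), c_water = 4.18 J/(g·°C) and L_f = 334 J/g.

T_f ≈ 33.6 °C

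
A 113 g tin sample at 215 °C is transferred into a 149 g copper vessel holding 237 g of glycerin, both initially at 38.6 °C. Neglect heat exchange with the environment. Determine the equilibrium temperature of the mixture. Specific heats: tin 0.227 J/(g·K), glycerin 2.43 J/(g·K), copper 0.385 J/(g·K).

T_f ≈ 45.5 °C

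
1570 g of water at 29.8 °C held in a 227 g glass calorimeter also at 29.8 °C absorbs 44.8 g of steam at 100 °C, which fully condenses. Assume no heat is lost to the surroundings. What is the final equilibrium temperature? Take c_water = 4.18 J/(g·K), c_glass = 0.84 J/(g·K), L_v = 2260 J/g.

T_f ≈ 46.3 °C

Net heat exchanged in the isolated system is zero:
latent heat released on condensation: 44.8×2260 = 101248
  condensate cools 100→T: 44.8×4.18×(T − 100) = 187.26(T − 100)
  original water: 6562.6(T − 29.8)
  cup: 190.68(T − 29.8)
6940.5 T = 101248 + 18726 + 201248 = 321222
T ≈ 46.28 °C (< 100 °C, so full condensation is consistent).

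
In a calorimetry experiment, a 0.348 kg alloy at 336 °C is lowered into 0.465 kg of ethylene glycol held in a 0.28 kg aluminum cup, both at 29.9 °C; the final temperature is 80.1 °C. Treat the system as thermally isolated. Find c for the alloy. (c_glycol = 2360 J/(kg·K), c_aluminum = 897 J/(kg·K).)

c ≈ 760 J/(kg·K)

Taking heat into each body as positive, Σ m c ΔT = 0:
0.348·c·(80.1 − 336) + 0.465·2360·(80.1 − 29.9) + 0.28·897·(80.1 − 29.9) = 0
-89.05 c = -67698
c = -67698/-89.05 ≈ 760.2 J/(kg·K)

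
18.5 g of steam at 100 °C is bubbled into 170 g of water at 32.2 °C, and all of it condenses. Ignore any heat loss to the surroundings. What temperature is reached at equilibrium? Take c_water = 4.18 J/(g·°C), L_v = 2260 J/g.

Setting the total heat transfer to zero:
steam→water at 100 °C releases m L_v = 18.5·2260 = 41810; condensate cools 100→T: 18.5·4.18·(T − 100) = 77.33(T − 100); water warms: 170·4.18·(T − 32.2) = 710.6(T − 32.2)
787.93 T = 41810 + 7733 + 22881 = 72424
T ≈ 91.92 °C (< 100 °C, so full condensation is consistent).

T_f ≈ 91.9 °C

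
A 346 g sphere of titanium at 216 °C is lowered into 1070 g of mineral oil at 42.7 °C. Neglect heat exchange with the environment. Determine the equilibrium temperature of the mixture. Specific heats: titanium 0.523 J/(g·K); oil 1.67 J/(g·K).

Heat gained plus heat lost sum to zero:
346·0.523·(T − 216) + 1070·1.67·(T − 42.7) = 0
180.96(T − 216) + 1786.9(T − 42.7) = 0
(180.96 + 1786.9) T = 180.96·216 + 1786.9·42.7
T = 115388/1967.9 ≈ 58.64 °C

T_f ≈ 58.6 °C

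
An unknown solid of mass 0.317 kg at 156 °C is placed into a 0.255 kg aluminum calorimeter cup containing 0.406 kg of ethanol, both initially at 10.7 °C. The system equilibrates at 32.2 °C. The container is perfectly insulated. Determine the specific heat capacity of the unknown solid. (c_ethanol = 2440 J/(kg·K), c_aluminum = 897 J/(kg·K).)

c ≈ 668 J/(kg·K)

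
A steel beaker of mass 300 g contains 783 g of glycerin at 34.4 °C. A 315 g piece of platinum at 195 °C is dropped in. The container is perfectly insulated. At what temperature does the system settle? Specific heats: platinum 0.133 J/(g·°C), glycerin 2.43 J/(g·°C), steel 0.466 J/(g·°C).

T_f ≈ 37.6 °C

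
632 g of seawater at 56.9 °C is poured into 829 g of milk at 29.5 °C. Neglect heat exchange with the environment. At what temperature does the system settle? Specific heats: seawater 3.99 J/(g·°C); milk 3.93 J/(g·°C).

T_f ≈ 41.5 °C

Net heat exchanged in the isolated system is zero:
632·3.99·(T − 56.9) + 829·3.93·(T − 29.5) = 0
2521.7(T − 56.9) + 3258(T − 29.5) = 0
(2521.7 + 3258) T = 2521.7·56.9 + 3258·29.5
T = 239594/5779.7 ≈ 41.45 °C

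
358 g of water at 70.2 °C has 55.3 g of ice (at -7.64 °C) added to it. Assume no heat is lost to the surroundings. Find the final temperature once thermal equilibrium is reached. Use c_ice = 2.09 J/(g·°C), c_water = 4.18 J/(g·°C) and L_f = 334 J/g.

Conservation of energy gives ΣQ = 0:
warm ice to 0 °C: 55.3·2.09·(0 − (-7.64)) = 883.01; melt ice: 55.3·334 = 18470; meltwater 0→T: 55.3·4.18·T = 231.15 T; water: 1496.4(T − 70.2)
1727.6 T = 105050 − 19353 = 85697
T ≈ 49.60 °C. Since T > 0 °C, the all-ice-melts assumption holds.

T_f ≈ 49.6 °C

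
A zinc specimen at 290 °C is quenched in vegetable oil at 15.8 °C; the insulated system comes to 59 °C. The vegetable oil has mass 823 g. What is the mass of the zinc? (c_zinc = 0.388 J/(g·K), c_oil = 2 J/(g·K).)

m ≈ 793 g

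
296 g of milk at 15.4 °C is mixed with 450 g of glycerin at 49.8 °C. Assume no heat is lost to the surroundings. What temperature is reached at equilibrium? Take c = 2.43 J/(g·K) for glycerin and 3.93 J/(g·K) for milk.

Set heat shed by the hot body equal to heat absorbed by the cold body:
450×2.43×(49.8 − T) = 296×3.93×(T − 15.4)
1093.5(49.8 − T) = 1163.3(T − 15.4)
2256.8 T = 72371  ⇒  T ≈ 32.07 °C

T_f ≈ 32.1 °C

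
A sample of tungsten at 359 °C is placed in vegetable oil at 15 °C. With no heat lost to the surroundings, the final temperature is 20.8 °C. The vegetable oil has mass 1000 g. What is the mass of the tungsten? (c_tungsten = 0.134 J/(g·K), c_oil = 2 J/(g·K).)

m ≈ 256 g

Heat lost by the tungsten = heat gained by the oil:
m·0.134·(359 − 20.8) = 1000·2·(20.8 − 15)
45.32 m = 11600  ⇒  m ≈ 256 g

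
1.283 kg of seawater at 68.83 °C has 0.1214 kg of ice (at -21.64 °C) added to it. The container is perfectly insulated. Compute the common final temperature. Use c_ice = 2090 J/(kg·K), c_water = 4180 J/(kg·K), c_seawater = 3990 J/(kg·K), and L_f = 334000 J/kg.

T_f ≈ 54.4 °C

Setting the total heat transfer to zero:
warm ice to 0 °C: 0.1214×2090×(0 − (-21.64)) = 5490.6
  latent heat to melt: 0.1214×334000 = 40548
  meltwater 0→T: 0.1214×4180×T = 507.45 T
  seawater: 5119.2(T − 68.83)
5626.6 T = 352352 − 46038 = 306314
T ≈ 54.44 °C (positive, so assuming full melt was valid).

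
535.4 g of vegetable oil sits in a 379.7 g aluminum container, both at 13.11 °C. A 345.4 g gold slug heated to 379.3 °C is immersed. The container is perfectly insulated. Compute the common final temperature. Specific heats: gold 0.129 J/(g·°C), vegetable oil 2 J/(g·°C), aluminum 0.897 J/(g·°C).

T_f = Σ m_i c_i T_i / Σ m_i c_i:
T_f = (44.56*379.3 + 1070.8*13.11 + 340.59*13.11) / (44.56 + 1070.8 + 340.59)
    = 35404 / 1455.9 ≈ 24.32 °C

T_f ≈ 24.3 °C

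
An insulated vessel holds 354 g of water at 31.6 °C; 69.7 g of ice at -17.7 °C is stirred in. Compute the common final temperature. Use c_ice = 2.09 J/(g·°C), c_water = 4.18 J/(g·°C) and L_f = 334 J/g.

T_f ≈ 11.8 °C

Heat gained plus heat lost sum to zero:
warm ice to 0 °C: 69.7·2.09·(0 − (-17.7)) = 2578.4
  melt ice: 69.7·334 = 23280
  warm the meltwater: 291.35 T
  water: 1479.7(T − 31.6)
1771.1 T = 46759 − 25858 = 20901
T ≈ 11.80 °C — above 0 °C, consistent with complete melting.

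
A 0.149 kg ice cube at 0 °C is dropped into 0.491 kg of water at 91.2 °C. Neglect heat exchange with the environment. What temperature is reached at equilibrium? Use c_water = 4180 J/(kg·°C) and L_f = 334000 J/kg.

T_f ≈ 51.4 °C

Taking heat into each body as positive, Σ m c ΔT = 0:
fusion: m_ice L_f = 0.149×334000 = 49766; warm the meltwater: 622.82 T; water: 2052.4(T − 91.2)
2675.2 T = 187177 − 49766 = 137411
T ≈ 51.36 °C — above 0 °C, consistent with complete melting.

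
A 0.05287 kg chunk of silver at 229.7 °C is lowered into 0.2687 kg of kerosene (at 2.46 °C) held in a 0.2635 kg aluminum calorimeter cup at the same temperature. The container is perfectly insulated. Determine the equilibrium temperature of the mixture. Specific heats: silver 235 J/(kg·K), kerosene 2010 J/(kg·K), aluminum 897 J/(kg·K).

T_f ≈ 6.0 °C

Conservation of energy gives ΣQ = 0:
0.05287×235×(T − 229.7) + 0.2687×2010×(T − 2.46) + 0.2635×897×(T − 2.46) = 0
12.42(T − 229.7) + 540.09(T − 2.46) + 236.36(T − 2.46) = 0
788.87 T = 4764
T = 4764 / 788.87 = 6.04 °C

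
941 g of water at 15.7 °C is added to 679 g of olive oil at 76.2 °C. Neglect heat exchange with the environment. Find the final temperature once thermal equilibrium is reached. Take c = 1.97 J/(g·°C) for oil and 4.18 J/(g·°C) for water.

T_f ≈ 31.1 °C

Energy conservation, ΣQ = 0:
679×1.97×(T − 76.2) + 941×4.18×(T − 15.7) = 0
1337.6(T − 76.2) + 3933.4(T − 15.7) = 0
(1337.6 + 3933.4) T = 1337.6×76.2 + 3933.4×15.7
T = 163681 / 5271 = 31.1 °C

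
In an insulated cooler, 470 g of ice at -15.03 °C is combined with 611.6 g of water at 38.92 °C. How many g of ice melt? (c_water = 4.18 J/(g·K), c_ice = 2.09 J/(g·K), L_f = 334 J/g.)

Heat available from the water dropping to 0 °C: 611.6·4.18·38.92 = 99499 J.
Of that, 470·2.09·15.03 = 14764 J goes to bring the ice to 0 °C, leaving 84735 J.
Fully melting the ice requires m_ice L_f = 470·334 = 156980 J.
84735 J < 156980 J, so only part of the ice melts and the system sits at 0 °C.
Mass melted = 84735/334 ≈ 253.7 g.

m_melted ≈ 254 g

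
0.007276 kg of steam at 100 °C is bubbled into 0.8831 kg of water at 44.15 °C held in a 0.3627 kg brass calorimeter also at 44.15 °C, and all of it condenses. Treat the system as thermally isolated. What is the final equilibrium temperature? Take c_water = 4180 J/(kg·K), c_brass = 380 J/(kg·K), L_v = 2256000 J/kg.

T_f ≈ 48.8 °C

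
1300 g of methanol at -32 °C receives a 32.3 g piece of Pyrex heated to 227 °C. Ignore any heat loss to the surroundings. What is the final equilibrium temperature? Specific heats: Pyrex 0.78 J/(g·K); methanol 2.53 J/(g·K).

Taking heat into each body as positive, Σ m c ΔT = 0:
32.3×0.78×(T − 227) + 1300×2.53×(T − (-32)) = 0
25.19(T − 227) + 3289(T − (-32)) = 0
(25.19 + 3289) T = 25.19×227 + 3289×(-32)
T = -99529 / 3314.2 = -30 °C

T_f ≈ -30.0 °C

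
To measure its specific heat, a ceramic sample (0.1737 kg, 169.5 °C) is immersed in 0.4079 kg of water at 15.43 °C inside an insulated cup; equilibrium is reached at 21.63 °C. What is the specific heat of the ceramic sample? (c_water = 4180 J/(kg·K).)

c ≈ 412 J/(kg·K)

Net heat exchanged in the isolated system is zero:
0.1737·c·(21.63 − 169.5) + 0.4079·4180·(21.63 − 15.43) = 0
-25.69 c = -10571
c = -10571/-25.69 ≈ 411.6 J/(kg·K)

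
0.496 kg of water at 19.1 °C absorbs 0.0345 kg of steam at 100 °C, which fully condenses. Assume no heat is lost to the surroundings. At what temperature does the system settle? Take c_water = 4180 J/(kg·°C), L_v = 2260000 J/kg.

Conservation of energy gives ΣQ = 0:
condense steam: −0.0345×2260000 = −77970; condensate cools 100→T: 0.0345×4180×(T − 100) = 144.21(T − 100); original water: 2073.3(T − 19.1)
2217.5 T = 77970 + 14421 + 39600 = 131991
T ≈ 59.52 °C (< 100 °C, so full condensation is consistent).

T_f ≈ 59.5 °C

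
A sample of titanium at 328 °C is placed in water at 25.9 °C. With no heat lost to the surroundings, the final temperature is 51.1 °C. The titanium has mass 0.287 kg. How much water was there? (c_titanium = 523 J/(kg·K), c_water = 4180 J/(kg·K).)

Heat lost by the titanium = heat gained by the water:
0.287×523×(328 − 51.1) = m×4180×(51.1 − 25.9)
105336 m = 41563  ⇒  m ≈ 0.3946 kg

m ≈ 0.395 kg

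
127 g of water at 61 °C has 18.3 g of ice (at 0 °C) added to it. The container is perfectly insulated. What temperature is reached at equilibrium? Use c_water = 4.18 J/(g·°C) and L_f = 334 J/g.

T_f ≈ 43.3 °C

Heat gained plus heat lost sum to zero:
melt ice: 18.3×334 = 6112.2; warm the meltwater: 76.49 T; water: 530.86(T − 61)
607.35 T = 32382 − 6112.2 = 26270
T ≈ 43.25 °C (positive, so assuming full melt was valid).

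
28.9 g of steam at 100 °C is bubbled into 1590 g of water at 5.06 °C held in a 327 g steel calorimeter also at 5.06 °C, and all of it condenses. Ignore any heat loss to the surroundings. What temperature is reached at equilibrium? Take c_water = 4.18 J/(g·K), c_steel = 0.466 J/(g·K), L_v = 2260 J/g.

Setting the total heat transfer to zero:
condense steam: −28.9·2260 = −65314
  condensate cools 100→T: 28.9·4.18·(T − 100) = 120.8(T − 100)
  original water: 6646.2(T − 5.06)
  steel cup: 327·0.466·(T − 5.06) = 152.38(T − 5.06)
6919.4 T = 65314 + 12080 + 34401 = 111795
T ≈ 16.16 °C, under the boiling point, so the assumption holds.

T_f ≈ 16.2 °C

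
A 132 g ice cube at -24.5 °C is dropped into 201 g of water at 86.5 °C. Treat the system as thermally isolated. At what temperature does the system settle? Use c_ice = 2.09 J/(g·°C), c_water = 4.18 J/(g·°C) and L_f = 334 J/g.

T_f ≈ 15.7 °C

Taking heat into each body as positive, Σ m c ΔT = 0:
warm ice to 0 °C: 132·2.09·(0 − (-24.5)) = 6759.1
  latent heat to melt: 132·334 = 44088
  warm the meltwater: 551.76 T
  water cools: 201·4.18·(T − 86.5) = 840.18(T − 86.5)
1391.9 T = 72676 − 50847 = 21829
T ≈ 15.68 °C. Since T > 0 °C, the all-ice-melts assumption holds.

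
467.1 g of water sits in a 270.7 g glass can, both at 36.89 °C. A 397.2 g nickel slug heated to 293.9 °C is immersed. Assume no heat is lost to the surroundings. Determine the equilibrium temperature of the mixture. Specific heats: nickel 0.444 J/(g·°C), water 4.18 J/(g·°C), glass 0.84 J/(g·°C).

Heat gained plus heat lost sum to zero:
397.2×0.444×(T − 293.9) + 467.1×4.18×(T − 36.89) + 270.7×0.84×(T − 36.89) = 0
(176.36 + 1952.5 + 227.39) T = 176.36×293.9 + 1952.5×36.89 + 227.39×36.89
T = 132247/2356.2 ≈ 56.13 °C

T_f ≈ 56.1 °C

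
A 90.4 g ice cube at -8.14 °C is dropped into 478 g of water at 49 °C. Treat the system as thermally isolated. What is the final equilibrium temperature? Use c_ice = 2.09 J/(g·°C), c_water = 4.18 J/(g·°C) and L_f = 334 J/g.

Energy conservation, ΣQ = 0:
ice -8.14→0 °C: 90.4×2.09×8.14 = 1537.9
  latent heat to melt: 90.4×334 = 30194
  warm the meltwater: 377.87 T
  water: 1998(T − 49)
2375.9 T = 97904 − 31732 = 66172
T ≈ 27.85 °C — above 0 °C, consistent with complete melting.

T_f ≈ 27.9 °C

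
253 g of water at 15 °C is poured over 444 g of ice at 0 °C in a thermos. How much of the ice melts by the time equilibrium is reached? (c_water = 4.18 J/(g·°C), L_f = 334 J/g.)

m_melted ≈ 47.5 g

Heat available from the water dropping to 0 °C: 253·4.18·15 = 15863 J.
Melting all 444 g of ice would need 444·334 = 148296 J.
Since 15863 < 148296 J, not all the ice melts; equilibrium is at 0 °C.
m_melted·334 = 15863  ⇒  m_melted ≈ 47.49 g.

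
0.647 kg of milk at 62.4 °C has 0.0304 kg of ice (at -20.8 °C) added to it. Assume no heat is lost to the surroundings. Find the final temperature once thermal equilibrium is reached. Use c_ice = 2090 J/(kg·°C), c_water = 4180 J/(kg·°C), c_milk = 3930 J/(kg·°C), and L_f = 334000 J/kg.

T_f ≈ 55.1 °C

Let T be the final temperature. ΣQ_i = 0:
warm ice to 0 °C: 0.0304·2090·(0 − (-20.8)) = 1321.5
  melt ice: 0.0304·334000 = 10154
  meltwater 0→T: 0.0304·4180·T = 127.07 T
  milk cools: 0.647·3930·(T − 62.4) = 2542.7(T − 62.4)
2669.8 T = 158665 − 11475 = 147190
T ≈ 55.13 °C. Since T > 0 °C, the all-ice-melts assumption holds.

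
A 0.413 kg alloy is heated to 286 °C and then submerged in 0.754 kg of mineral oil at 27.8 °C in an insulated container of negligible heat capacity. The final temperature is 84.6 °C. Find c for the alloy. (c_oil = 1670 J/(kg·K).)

m_s c (T_s − T_f) = m_oil c_oil (T_f − T_0):
0.413·c·(286 − 84.6) = 0.754·1670·(84.6 − 27.8)
83.18 c = 71521  ⇒  c ≈ 859.9 J/(kg·K)

c ≈ 860 J/(kg·K)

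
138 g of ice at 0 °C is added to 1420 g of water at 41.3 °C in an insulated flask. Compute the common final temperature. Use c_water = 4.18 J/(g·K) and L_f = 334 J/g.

Energy conservation, ΣQ = 0:
fusion: m_ice L_f = 138·334 = 46092
  warm the meltwater: 576.84 T
  water cools: 1420·4.18·(T − 41.3) = 5935.6(T − 41.3)
6512.4 T = 245140 − 46092 = 199048
T ≈ 30.56 °C — above 0 °C, consistent with complete melting.

T_f ≈ 30.6 °C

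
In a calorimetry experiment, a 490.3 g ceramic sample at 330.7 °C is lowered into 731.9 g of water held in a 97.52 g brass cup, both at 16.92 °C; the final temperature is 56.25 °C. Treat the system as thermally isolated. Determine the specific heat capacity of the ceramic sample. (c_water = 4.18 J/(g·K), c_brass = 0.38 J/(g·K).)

c ≈ 0.905 J/(g·K)

Heat gained plus heat lost sum to zero:
490.3·c·(56.25 − 330.7) + 731.9·4.18·(56.25 − 16.92) + 97.52·0.38·(56.25 − 16.92) = 0
-134563 c = -121781
c = -121781/-134563 ≈ 0.905 J/(g·K)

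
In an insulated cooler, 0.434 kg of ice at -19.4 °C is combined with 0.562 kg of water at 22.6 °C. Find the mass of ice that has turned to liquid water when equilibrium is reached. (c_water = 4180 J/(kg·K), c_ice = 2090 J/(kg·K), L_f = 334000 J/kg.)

m_melted ≈ 0.106 kg

Water can give up m c ΔT = 0.562·4180·22.6 = 53091 J before reaching 0 °C.
Warming the ice to 0 °C takes 0.434·2090·19.4 = 17597 J, leaving 35494 J for melting.
Melting all 0.434 kg of ice would need 0.434·334000 = 144956 J.
35494 J < 144956 J, so only part of the ice melts and the system sits at 0 °C.
m_melt = 35494 / L_f = 0.1063 kg.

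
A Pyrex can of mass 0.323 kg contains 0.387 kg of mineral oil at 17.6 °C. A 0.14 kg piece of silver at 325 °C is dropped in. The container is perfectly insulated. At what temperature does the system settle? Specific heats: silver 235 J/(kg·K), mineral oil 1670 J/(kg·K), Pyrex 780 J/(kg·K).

T_f ≈ 28.5 °C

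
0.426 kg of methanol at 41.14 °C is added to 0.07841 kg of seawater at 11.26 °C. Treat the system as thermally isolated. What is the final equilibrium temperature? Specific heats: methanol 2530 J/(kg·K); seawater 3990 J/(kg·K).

T_f ≈ 34.4 °C

Taking heat into each body as positive, Σ m c ΔT = 0:
0.426×2530×(T − 41.14) + 0.07841×3990×(T − 11.26) = 0
1077.8(T − 41.14) + 312.86(T − 11.26) = 0
(1077.8 + 312.86) T = 1077.8×41.14 + 312.86×11.26
T = 47863 / 1390.6 = 34.4 °C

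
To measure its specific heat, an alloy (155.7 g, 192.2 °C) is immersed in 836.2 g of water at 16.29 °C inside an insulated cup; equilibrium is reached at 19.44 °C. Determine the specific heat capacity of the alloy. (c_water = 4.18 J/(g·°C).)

m_s c (T_s − T_f) = m_water c_water (T_f − T_0):
155.7×c×(192.2 − 19.44) = 836.2×4.18×(19.44 − 16.29)
26899 c = 11010  ⇒  c ≈ 0.4093 J/(g·°C)

c ≈ 0.409 J/(g·°C)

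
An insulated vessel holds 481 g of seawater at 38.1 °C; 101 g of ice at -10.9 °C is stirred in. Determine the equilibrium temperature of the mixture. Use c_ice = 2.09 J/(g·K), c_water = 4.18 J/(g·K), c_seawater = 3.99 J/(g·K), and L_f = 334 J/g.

T_f ≈ 15.8 °C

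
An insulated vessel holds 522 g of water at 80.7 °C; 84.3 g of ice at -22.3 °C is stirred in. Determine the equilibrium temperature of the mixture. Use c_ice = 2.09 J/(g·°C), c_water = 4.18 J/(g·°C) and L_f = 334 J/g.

Let T be the final temperature. ΣQ_i = 0:
warm ice to 0 °C: 84.3×2.09×(0 − (-22.3)) = 3929
  latent heat to melt: 84.3×334 = 28156
  meltwater 0→T: 84.3×4.18×T = 352.37 T
  water cools: 522×4.18×(T − 80.7) = 2182(T − 80.7)
2534.3 T = 176084 − 32085 = 143999
T ≈ 56.82 °C (positive, so assuming full melt was valid).

T_f ≈ 56.8 °C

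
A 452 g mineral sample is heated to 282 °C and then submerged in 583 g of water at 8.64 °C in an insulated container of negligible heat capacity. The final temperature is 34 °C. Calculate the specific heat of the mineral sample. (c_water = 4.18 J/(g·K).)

c ≈ 0.551 J/(g·K)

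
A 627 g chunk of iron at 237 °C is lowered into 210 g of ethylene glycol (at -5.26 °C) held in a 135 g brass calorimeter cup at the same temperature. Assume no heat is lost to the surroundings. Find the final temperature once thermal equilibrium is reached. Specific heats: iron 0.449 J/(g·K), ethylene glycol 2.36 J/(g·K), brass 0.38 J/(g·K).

T_f ≈ 77.1 °C

Net heat exchanged in the isolated system is zero:
627*0.449*(T − 237) + 210*2.36*(T − (-5.26)) + 135*0.38*(T − (-5.26)) = 0
(281.52 + 495.6 + 51.3) T = 281.52*237 + 495.6*(-5.26) + 51.3*(-5.26)
T ≈ 77.07 °C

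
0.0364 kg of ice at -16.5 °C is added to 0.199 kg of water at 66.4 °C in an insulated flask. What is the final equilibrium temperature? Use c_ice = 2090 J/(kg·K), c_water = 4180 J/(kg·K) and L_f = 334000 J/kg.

Setting the total heat transfer to zero:
warm ice to 0 °C: 0.0364·2090·(0 − (-16.5)) = 1255.3; fusion: m_ice L_f = 0.0364·334000 = 12158; meltwater 0→T: 0.0364·4180·T = 152.15 T; water: 831.82(T − 66.4)
983.97 T = 55233 − 13413 = 41820
T ≈ 42.50 °C (positive, so assuming full melt was valid).

T_f ≈ 42.5 °C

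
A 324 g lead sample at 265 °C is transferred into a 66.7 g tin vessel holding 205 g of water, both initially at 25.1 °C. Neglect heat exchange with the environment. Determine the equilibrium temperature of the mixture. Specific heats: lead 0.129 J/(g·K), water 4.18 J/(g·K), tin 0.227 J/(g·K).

Conservation of energy gives ΣQ = 0:
324×0.129×(T − 265) + 205×4.18×(T − 25.1) + 66.7×0.227×(T − 25.1) = 0
41.8(T − 265) + 856.9(T − 25.1) + 15.14(T − 25.1) = 0
913.84 T = 32964
T ≈ 36.07 °C

T_f ≈ 36.1 °C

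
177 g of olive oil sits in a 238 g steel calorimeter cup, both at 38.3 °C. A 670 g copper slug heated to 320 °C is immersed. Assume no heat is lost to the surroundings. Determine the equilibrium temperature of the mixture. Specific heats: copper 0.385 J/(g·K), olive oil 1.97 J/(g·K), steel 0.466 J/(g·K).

T_f ≈ 139.6 °C

Heat gained plus heat lost sum to zero:
670·0.385·(T − 320) + 177·1.97·(T − 38.3) + 238·0.466·(T − 38.3) = 0
257.95(T − 320) + 348.69(T − 38.3) + 110.91(T − 38.3) = 0
(257.95 + 348.69 + 110.91) T = 257.95·320 + 348.69·38.3 + 110.91·38.3
T ≈ 139.57 °C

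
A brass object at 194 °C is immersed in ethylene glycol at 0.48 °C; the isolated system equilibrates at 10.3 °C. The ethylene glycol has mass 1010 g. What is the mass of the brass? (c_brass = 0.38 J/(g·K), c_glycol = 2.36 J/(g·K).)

m ≈ 335 g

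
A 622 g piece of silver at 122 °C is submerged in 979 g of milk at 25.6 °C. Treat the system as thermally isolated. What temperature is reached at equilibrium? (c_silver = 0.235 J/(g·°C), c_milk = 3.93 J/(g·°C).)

T_f ≈ 29.1 °C

Setting the total heat transfer to zero:
622×0.235×(T − 122) + 979×3.93×(T − 25.6) = 0
146.17(T − 122) + 3847.5(T − 25.6) = 0
(146.17 + 3847.5) T = 146.17×122 + 3847.5×25.6
T ≈ 29.13 °C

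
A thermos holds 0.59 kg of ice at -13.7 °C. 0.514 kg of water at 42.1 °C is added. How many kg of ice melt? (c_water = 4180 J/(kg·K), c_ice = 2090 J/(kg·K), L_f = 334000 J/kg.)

Water can give up m c ΔT = 0.514·4180·42.1 = 90453 J before reaching 0 °C.
Of that, 0.59·2090·13.7 = 16893 J goes to bring the ice to 0 °C, leaving 73559 J.
Fully melting the ice requires m_ice L_f = 0.59·334000 = 197060 J.
That's not enough to melt it all — equilibrium is at 0 °C with ice remaining.
m_melt = 73559 / L_f = 0.2202 kg.

m_melted ≈ 0.22 kg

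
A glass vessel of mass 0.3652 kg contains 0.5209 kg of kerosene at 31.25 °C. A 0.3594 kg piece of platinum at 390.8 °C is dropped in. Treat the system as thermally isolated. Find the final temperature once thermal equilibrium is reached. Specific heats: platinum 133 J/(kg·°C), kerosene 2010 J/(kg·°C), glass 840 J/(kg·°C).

T_f ≈ 43.5 °C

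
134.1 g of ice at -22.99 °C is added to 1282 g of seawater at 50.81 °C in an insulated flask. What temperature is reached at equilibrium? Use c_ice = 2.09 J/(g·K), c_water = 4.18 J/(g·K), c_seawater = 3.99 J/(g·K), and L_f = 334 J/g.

Sum of m c ΔT and latent-heat terms is zero:
ice -22.99→0 °C: 134.1·2.09·22.99 = 6443.4; fusion: m_ice L_f = 134.1·334 = 44789; warm the meltwater: 560.54 T; seawater: 5115.2(T − 50.81)
5675.7 T = 259902 − 51233 = 208670
T ≈ 36.77 °C. Since T > 0 °C, the all-ice-melts assumption holds.

T_f ≈ 36.8 °C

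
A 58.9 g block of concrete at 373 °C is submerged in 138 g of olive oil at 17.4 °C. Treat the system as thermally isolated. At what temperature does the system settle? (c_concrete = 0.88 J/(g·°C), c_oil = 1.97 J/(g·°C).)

T_f ≈ 74.3 °C

Conservation of energy gives ΣQ = 0:
58.9*0.88*(T − 373) + 138*1.97*(T − 17.4) = 0
51.83(T − 373) + 271.86(T − 17.4) = 0
(51.83 + 271.86) T = 51.83*373 + 271.86*17.4
T = 24064/323.69 ≈ 74.34 °C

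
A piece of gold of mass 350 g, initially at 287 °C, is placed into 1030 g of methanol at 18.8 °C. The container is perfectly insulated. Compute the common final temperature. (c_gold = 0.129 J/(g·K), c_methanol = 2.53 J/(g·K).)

T_f ≈ 23.4 °C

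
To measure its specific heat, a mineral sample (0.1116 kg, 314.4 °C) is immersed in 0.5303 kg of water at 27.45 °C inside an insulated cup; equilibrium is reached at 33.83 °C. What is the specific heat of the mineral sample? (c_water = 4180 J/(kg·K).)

c ≈ 452 J/(kg·K)

Net heat exchanged in the isolated system is zero:
0.1116×c×(33.83 − 314.4) + 0.5303×4180×(33.83 − 27.45) = 0
-31.31 c = -14142
c = -14142/-31.31 ≈ 451.7 J/(kg·K)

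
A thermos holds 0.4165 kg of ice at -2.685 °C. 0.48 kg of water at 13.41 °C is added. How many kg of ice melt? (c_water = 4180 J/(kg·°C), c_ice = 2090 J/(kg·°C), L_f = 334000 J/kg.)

m_melted ≈ 0.0736 kg

Cooling the water to 0 °C releases 0.48×4180×13.41 = 26906 J.
Warming the ice to 0 °C takes 0.4165×2090×2.685 = 2337.3 J, leaving 24569 J for melting.
To melt every bit of ice: 0.4165×334000 = 139111 J.
Since 24569 < 139111 J, not all the ice melts; equilibrium is at 0 °C.
m_melt = 24569 / L_f = 0.07356 kg.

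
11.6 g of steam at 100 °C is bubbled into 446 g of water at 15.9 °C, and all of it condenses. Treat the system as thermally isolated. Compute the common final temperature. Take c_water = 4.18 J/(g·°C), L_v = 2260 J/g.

Taking heat into each body as positive, Σ m c ΔT = 0:
steam→water at 100 °C releases m L_v = 11.6×2260 = 26216
  condensate cools 100→T: 11.6×4.18×(T − 100) = 48.49(T − 100)
  water warms: 446×4.18×(T − 15.9) = 1864.3(T − 15.9)
1912.8 T = 26216 + 4848.8 + 29642 = 60707
T ≈ 31.74 °C — below 100 °C, confirming all the steam condensed.

T_f ≈ 31.7 °C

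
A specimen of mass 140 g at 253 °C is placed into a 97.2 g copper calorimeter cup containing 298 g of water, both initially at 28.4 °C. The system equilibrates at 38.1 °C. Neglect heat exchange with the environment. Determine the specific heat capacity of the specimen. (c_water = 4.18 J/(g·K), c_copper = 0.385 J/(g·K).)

c ≈ 0.414 J/(g·K)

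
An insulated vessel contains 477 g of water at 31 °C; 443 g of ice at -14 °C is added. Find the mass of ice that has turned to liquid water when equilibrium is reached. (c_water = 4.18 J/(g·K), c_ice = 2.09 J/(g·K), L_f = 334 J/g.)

Water can give up m c ΔT = 477·4.18·31 = 61810 J before reaching 0 °C.
Of that, 443·2.09·14 = 12962 J goes to bring the ice to 0 °C, leaving 48847 J.
Fully melting the ice requires m_ice L_f = 443·334 = 147962 J.
48847 J < 147962 J, so only part of the ice melts and the system sits at 0 °C.
m_melted·334 = 48847  ⇒  m_melted ≈ 146.2 g.

m_melted ≈ 146 g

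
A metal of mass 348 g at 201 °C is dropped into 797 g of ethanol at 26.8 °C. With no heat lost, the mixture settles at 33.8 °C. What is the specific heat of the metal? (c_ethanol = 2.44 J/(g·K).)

Heat lost by the metal = heat gained by the ethanol:
348×c×(201 − 33.8) = 797×2.44×(33.8 − 26.8)
58186 c = 13613  ⇒  c ≈ 0.234 J/(g·K)

c ≈ 0.234 J/(g·K)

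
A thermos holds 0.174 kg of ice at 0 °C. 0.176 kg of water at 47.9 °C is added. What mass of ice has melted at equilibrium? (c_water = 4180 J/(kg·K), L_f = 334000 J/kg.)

m_melted ≈ 0.106 kg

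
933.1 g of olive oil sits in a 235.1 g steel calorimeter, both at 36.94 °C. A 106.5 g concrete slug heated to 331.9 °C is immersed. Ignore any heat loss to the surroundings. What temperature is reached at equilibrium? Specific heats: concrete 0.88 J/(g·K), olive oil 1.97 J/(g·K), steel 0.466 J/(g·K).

T_f ≈ 50.5 °C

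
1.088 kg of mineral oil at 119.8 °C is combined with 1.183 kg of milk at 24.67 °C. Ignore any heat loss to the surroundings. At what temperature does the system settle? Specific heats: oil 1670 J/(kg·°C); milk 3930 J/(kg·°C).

Heat gained plus heat lost sum to zero:
1.088·1670·(T − 119.8) + 1.183·3930·(T − 24.67) = 0
(1817 + 4649.2) T = 1817·119.8 + 4649.2·24.67
T = 332367 / 6466.2 = 51.4 °C

T_f ≈ 51.4 °C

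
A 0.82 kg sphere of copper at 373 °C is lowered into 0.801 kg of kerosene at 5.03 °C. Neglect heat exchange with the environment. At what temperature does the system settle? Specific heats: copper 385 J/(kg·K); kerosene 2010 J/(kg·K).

T_f = Σ m_i c_i T_i / Σ m_i c_i:
T_f = (315.7*373 + 1610*5.03) / (315.7 + 1610)
    = 125854 / 1925.7 ≈ 65.35 °C

T_f ≈ 65.4 °C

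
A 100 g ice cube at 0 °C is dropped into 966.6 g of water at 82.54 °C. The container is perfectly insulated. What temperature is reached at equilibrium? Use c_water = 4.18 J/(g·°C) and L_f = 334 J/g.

T_f ≈ 67.3 °C

Net heat exchanged in the isolated system is zero:
fusion: m_ice L_f = 100·334 = 33400
  warm the meltwater: 418 T
  water cools: 966.6·4.18·(T − 82.54) = 4040.4(T − 82.54)
4458.4 T = 333494 − 33400 = 300094
T ≈ 67.31 °C. Since T > 0 °C, the all-ice-melts assumption holds.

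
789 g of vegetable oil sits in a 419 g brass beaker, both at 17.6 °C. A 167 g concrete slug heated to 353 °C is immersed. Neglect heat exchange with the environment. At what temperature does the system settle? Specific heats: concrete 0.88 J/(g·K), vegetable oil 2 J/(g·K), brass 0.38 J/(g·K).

T_f ≈ 43.8 °C

Let T be the final temperature. ΣQ_i = 0:
167·0.88·(T − 353) + 789·2·(T − 17.6) + 419·0.38·(T − 17.6) = 0
146.96(T − 353) + 1578(T − 17.6) + 159.22(T − 17.6) = 0
1884.2 T = 82452
T ≈ 43.76 °C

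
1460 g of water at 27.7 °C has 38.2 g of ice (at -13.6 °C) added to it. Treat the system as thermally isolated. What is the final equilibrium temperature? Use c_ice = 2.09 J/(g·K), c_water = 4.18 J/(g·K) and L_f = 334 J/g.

Net heat exchanged in the isolated system is zero:
ice -13.6→0 °C: 38.2·2.09·13.6 = 1085.8; latent heat to melt: 38.2·334 = 12759; meltwater 0→T: 38.2·4.18·T = 159.68 T; water: 6102.8(T − 27.7)
6262.5 T = 169048 − 13845 = 155203
T ≈ 24.78 °C — above 0 °C, consistent with complete melting.

T_f ≈ 24.8 °C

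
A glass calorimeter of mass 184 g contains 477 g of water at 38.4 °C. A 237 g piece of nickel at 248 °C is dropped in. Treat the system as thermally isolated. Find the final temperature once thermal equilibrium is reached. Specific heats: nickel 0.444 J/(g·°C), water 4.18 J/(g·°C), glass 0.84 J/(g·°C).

T_f is the heat-capacity-weighted average of the initial temperatures:
T_f = (105.23·248 + 1993.9·38.4 + 154.56·38.4) / (105.23 + 1993.9 + 154.56)
    = 108596 / 2253.6 ≈ 48.19 °C

T_f ≈ 48.2 °C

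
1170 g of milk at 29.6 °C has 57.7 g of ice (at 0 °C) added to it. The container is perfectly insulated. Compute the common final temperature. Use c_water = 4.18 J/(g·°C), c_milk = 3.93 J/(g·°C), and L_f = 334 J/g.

T_f ≈ 24.1 °C

Sum of m c ΔT and latent-heat terms is zero:
fusion: m_ice L_f = 57.7·334 = 19272
  meltwater 0→T: 57.7·4.18·T = 241.19 T
  milk cools: 1170·3.93·(T − 29.6) = 4598.1(T − 29.6)
4839.3 T = 136104 − 19272 = 116832
T ≈ 24.14 °C (positive, so assuming full melt was valid).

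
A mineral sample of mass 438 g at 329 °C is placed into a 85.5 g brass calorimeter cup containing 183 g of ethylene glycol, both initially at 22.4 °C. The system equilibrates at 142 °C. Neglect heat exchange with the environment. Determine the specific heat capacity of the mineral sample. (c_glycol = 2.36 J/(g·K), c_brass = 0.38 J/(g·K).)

Net heat exchanged in the isolated system is zero:
438×c×(142 − 329) + 183×2.36×(142 − 22.4) + 85.5×0.38×(142 − 22.4) = 0
-81906 c = -55539
c = -55539/-81906 ≈ 0.6781 J/(g·K)

c ≈ 0.678 J/(g·K)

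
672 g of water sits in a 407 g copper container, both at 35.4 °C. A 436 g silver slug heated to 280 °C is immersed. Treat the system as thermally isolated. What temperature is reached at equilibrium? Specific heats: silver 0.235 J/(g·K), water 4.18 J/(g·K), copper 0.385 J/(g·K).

Taking heat into each body as positive, Σ m c ΔT = 0:
436×0.235×(T − 280) + 672×4.18×(T − 35.4) + 407×0.385×(T − 35.4) = 0
102.46(T − 280) + 2809(T − 35.4) + 156.69(T − 35.4) = 0
3068.1 T = 133673
T = 133673/3068.1 ≈ 43.57 °C

T_f ≈ 43.6 °C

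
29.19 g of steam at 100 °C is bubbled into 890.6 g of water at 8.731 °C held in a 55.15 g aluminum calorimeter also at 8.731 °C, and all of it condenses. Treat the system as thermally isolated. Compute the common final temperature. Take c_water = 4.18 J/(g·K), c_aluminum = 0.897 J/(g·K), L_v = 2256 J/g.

T_f ≈ 28.5 °C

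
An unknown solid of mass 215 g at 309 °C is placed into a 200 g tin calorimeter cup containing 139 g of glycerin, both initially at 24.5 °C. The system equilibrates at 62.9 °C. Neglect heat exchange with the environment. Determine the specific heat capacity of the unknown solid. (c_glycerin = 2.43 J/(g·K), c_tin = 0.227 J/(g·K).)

Net heat exchanged in the isolated system is zero:
215·c·(62.9 − 309) + 139·2.43·(62.9 − 24.5) + 200·0.227·(62.9 − 24.5) = 0
-52912 c = -14714
c = -14714/-52912 ≈ 0.2781 J/(g·K)

c ≈ 0.278 J/(g·K)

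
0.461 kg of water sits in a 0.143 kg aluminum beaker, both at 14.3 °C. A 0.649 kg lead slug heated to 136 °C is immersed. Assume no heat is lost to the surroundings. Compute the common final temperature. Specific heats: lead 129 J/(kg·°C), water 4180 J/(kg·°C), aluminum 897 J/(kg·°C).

T_f ≈ 19.1 °C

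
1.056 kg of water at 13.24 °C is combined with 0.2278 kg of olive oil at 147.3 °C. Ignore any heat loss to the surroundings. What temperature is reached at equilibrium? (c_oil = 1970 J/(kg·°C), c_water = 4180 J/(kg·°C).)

T_f ≈ 25.6 °C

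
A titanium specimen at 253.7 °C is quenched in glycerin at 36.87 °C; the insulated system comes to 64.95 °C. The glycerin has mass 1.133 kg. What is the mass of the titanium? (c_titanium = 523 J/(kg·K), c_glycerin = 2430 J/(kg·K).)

m ≈ 0.783 kg

Heat lost by the titanium = heat gained by the glycerin:
m×523×(253.7 − 64.95) = 1.133×2430×(64.95 − 36.87)
98716 m = 77310  ⇒  m ≈ 0.7831 kg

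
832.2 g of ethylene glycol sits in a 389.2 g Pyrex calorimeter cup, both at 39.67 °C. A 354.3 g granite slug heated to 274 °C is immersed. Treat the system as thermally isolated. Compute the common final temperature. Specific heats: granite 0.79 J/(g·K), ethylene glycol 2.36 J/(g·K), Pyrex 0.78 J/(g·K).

T_f ≈ 65.4 °C

Conservation of energy gives ΣQ = 0:
354.3*0.79*(T − 274) + 832.2*2.36*(T − 39.67) + 389.2*0.78*(T − 39.67) = 0
279.9(T − 274) + 1964(T − 39.67) + 303.58(T − 39.67) = 0
(279.9 + 1964 + 303.58) T = 279.9*274 + 1964*39.67 + 303.58*39.67
T ≈ 65.42 °C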